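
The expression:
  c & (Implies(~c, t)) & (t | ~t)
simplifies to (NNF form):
c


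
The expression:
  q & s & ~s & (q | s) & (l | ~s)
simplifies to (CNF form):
False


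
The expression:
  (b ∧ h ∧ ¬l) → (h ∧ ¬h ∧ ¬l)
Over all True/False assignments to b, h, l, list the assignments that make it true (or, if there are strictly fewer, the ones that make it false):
is false only for:
  b=True, h=True, l=False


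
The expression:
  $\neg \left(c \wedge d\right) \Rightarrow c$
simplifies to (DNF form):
$c$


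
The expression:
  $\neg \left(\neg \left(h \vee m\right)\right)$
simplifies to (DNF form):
$h \vee m$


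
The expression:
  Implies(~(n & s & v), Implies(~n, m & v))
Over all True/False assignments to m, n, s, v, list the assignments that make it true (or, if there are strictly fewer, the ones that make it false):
is false only for:
  m=False, n=False, s=False, v=False;
  m=False, n=False, s=False, v=True;
  m=False, n=False, s=True, v=False;
  m=False, n=False, s=True, v=True;
  m=True, n=False, s=False, v=False;
  m=True, n=False, s=True, v=False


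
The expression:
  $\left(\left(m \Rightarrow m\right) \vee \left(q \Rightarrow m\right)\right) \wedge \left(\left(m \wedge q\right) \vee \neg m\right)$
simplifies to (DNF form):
$q \vee \neg m$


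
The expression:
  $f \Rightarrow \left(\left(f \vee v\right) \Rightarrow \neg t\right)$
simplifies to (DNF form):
$\neg f \vee \neg t$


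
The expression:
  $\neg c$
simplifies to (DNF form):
$\neg c$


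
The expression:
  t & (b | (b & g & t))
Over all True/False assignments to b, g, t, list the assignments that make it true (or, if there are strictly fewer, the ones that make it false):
is true only for:
  b=True, g=False, t=True;
  b=True, g=True, t=True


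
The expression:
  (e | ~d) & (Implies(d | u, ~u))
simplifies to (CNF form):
~u & (e | ~d)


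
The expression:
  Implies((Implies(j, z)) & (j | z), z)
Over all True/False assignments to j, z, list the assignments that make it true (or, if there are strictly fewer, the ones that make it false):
is always true.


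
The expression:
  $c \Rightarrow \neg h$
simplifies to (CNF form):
$\neg c \vee \neg h$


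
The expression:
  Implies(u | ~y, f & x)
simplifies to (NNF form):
(f & x) | (y & ~u)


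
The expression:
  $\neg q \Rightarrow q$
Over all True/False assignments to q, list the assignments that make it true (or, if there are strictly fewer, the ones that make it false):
is true only for:
  q=True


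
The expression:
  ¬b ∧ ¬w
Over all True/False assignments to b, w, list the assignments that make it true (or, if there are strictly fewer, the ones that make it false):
is true only for:
  b=False, w=False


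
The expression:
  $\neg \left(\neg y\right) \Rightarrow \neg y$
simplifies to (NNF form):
$\neg y$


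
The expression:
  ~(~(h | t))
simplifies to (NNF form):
h | t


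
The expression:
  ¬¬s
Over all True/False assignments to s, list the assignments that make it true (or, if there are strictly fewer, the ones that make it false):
is true only for:
  s=True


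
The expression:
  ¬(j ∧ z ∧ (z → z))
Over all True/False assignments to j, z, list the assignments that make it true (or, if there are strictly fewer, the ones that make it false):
is false only for:
  j=True, z=True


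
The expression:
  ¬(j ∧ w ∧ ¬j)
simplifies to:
True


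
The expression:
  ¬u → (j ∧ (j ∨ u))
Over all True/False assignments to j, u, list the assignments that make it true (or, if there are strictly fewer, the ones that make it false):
is false only for:
  j=False, u=False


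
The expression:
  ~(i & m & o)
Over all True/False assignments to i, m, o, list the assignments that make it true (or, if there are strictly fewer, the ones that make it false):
is false only for:
  i=True, m=True, o=True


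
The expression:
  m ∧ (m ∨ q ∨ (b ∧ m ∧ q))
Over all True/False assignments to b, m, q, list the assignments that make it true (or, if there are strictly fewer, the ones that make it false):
is true only for:
  b=False, m=True, q=False;
  b=False, m=True, q=True;
  b=True, m=True, q=False;
  b=True, m=True, q=True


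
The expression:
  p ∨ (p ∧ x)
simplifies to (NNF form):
p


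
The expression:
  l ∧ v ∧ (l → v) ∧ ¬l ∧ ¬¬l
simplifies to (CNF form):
False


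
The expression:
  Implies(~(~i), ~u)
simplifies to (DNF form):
~i | ~u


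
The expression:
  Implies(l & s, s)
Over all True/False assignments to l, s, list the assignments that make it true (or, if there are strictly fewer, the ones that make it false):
is always true.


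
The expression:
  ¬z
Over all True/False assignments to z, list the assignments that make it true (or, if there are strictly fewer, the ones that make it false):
is true only for:
  z=False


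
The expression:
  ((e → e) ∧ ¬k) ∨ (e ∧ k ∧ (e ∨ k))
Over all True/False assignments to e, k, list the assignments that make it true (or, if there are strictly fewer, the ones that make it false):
is false only for:
  e=False, k=True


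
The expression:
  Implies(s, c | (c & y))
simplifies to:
c | ~s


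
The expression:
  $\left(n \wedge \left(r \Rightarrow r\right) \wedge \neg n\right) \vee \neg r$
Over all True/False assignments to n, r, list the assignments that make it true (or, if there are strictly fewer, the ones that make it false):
is true only for:
  n=False, r=False;
  n=True, r=False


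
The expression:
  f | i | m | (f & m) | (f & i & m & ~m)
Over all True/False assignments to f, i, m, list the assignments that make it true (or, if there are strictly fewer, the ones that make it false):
is false only for:
  f=False, i=False, m=False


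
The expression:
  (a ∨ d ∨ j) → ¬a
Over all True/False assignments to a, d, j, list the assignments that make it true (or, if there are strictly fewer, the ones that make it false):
is true only for:
  a=False, d=False, j=False;
  a=False, d=False, j=True;
  a=False, d=True, j=False;
  a=False, d=True, j=True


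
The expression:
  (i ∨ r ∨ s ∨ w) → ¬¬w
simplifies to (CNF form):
(w ∨ ¬i) ∧ (w ∨ ¬r) ∧ (w ∨ ¬s)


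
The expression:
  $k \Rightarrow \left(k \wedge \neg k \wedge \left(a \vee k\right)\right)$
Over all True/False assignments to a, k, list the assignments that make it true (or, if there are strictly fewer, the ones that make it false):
is true only for:
  a=False, k=False;
  a=True, k=False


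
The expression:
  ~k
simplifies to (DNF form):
~k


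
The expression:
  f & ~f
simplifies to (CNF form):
False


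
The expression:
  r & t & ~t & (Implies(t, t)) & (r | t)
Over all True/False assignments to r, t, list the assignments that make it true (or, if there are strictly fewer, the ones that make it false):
is never true.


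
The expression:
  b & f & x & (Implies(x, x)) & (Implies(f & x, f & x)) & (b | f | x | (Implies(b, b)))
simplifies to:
b & f & x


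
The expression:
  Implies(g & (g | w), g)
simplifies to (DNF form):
True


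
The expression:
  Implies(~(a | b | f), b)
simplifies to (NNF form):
a | b | f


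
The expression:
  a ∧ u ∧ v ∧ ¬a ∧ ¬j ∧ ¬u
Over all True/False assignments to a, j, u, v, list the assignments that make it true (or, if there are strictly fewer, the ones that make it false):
is never true.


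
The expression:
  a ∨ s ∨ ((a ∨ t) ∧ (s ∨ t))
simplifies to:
a ∨ s ∨ t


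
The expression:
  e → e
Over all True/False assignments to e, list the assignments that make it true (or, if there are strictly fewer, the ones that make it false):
is always true.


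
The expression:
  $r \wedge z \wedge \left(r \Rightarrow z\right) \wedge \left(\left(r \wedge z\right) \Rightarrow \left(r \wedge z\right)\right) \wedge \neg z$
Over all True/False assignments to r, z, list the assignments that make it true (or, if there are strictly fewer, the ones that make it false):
is never true.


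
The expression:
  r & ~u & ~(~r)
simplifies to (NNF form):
r & ~u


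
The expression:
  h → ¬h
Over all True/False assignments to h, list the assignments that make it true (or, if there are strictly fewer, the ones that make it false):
is true only for:
  h=False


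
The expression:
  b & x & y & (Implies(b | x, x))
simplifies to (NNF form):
b & x & y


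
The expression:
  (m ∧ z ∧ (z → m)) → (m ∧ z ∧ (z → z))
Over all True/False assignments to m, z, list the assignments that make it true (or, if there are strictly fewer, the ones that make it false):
is always true.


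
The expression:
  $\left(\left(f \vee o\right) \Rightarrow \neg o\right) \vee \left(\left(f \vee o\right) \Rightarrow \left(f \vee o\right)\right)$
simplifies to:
$\text{True}$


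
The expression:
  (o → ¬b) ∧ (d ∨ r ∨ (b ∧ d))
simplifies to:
(d ∨ r) ∧ (¬b ∨ ¬o)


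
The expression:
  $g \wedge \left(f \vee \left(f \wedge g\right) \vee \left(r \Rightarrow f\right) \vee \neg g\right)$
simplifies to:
$g \wedge \left(f \vee \neg r\right)$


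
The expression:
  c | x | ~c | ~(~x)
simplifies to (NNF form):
True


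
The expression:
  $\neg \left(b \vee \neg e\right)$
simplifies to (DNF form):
$e \wedge \neg b$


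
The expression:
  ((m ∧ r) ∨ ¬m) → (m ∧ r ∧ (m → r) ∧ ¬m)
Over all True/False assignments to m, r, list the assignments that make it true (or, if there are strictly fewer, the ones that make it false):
is true only for:
  m=True, r=False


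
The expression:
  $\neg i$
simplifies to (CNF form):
$\neg i$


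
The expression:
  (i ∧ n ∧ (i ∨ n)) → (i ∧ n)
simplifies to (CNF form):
True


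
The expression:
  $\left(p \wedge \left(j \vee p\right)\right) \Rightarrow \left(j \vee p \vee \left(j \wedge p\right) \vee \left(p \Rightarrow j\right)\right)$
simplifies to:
$\text{True}$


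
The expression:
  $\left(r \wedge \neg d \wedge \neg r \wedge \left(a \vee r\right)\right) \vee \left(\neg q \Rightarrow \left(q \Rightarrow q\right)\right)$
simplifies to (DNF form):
$\text{True}$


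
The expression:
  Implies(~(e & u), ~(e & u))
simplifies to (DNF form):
True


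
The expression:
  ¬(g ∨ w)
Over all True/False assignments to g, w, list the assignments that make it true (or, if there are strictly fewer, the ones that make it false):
is true only for:
  g=False, w=False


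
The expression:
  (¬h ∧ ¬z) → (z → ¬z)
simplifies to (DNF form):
True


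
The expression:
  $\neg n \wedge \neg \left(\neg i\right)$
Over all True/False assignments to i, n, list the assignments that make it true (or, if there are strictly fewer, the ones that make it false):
is true only for:
  i=True, n=False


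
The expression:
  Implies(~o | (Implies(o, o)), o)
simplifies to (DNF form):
o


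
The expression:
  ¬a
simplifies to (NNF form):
¬a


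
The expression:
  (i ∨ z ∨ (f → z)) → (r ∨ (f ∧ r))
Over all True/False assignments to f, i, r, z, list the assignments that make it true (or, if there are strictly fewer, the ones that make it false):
is false only for:
  f=False, i=False, r=False, z=False;
  f=False, i=False, r=False, z=True;
  f=False, i=True, r=False, z=False;
  f=False, i=True, r=False, z=True;
  f=True, i=False, r=False, z=True;
  f=True, i=True, r=False, z=False;
  f=True, i=True, r=False, z=True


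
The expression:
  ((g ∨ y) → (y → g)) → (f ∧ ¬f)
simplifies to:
y ∧ ¬g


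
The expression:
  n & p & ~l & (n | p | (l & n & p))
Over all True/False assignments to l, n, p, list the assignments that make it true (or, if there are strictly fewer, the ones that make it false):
is true only for:
  l=False, n=True, p=True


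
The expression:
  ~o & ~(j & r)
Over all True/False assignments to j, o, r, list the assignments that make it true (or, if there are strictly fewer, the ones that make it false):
is true only for:
  j=False, o=False, r=False;
  j=False, o=False, r=True;
  j=True, o=False, r=False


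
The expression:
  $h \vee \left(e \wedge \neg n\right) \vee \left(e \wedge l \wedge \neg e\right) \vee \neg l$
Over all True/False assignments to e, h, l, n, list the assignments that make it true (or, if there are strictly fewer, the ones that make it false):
is false only for:
  e=False, h=False, l=True, n=False;
  e=False, h=False, l=True, n=True;
  e=True, h=False, l=True, n=True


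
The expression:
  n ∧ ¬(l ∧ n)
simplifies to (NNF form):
n ∧ ¬l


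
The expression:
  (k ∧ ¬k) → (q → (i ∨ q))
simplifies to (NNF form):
True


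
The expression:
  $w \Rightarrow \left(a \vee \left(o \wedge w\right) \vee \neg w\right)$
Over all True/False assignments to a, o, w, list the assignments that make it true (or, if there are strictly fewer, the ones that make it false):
is false only for:
  a=False, o=False, w=True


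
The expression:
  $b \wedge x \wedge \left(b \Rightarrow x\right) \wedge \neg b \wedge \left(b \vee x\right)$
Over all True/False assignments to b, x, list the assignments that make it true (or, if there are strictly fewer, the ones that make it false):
is never true.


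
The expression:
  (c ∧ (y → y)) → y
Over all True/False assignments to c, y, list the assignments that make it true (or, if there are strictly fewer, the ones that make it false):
is false only for:
  c=True, y=False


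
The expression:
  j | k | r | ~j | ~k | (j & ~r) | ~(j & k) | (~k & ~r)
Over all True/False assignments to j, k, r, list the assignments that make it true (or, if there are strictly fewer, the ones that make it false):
is always true.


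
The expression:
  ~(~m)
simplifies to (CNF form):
m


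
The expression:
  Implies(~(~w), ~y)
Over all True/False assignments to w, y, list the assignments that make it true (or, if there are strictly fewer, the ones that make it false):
is false only for:
  w=True, y=True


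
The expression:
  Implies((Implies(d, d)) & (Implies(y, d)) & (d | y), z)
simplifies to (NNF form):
z | ~d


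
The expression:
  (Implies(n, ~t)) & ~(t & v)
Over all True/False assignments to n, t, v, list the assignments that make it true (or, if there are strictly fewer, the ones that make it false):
is false only for:
  n=False, t=True, v=True;
  n=True, t=True, v=False;
  n=True, t=True, v=True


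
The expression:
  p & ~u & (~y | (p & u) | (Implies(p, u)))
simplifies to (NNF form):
p & ~u & ~y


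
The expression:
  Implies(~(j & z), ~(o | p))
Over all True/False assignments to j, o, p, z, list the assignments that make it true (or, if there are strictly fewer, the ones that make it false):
is true only for:
  j=False, o=False, p=False, z=False;
  j=False, o=False, p=False, z=True;
  j=True, o=False, p=False, z=False;
  j=True, o=False, p=False, z=True;
  j=True, o=False, p=True, z=True;
  j=True, o=True, p=False, z=True;
  j=True, o=True, p=True, z=True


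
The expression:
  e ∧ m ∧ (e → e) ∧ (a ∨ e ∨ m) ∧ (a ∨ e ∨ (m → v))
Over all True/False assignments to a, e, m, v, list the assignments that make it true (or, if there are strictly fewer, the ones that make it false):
is true only for:
  a=False, e=True, m=True, v=False;
  a=False, e=True, m=True, v=True;
  a=True, e=True, m=True, v=False;
  a=True, e=True, m=True, v=True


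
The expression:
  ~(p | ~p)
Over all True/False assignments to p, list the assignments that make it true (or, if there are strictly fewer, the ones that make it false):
is never true.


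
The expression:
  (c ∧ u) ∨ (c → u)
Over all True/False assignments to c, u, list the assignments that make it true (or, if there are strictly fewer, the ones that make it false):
is false only for:
  c=True, u=False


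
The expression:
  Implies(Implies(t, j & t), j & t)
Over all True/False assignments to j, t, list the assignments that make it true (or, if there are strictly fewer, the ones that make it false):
is true only for:
  j=False, t=True;
  j=True, t=True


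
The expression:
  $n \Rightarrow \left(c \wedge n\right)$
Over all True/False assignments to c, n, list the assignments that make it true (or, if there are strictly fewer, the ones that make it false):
is false only for:
  c=False, n=True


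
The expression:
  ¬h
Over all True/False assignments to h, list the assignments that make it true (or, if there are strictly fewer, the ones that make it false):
is true only for:
  h=False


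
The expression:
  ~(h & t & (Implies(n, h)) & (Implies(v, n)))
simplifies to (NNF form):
~h | ~t | (v & ~n)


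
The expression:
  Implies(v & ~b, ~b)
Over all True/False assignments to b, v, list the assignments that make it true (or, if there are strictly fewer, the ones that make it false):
is always true.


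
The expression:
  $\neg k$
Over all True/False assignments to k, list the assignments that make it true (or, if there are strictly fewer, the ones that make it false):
is true only for:
  k=False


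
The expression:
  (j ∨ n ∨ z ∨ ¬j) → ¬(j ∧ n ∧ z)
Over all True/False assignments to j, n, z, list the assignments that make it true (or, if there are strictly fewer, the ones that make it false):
is false only for:
  j=True, n=True, z=True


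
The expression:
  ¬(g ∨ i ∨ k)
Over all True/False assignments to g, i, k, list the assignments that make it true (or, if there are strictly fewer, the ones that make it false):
is true only for:
  g=False, i=False, k=False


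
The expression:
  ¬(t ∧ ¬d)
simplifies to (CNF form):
d ∨ ¬t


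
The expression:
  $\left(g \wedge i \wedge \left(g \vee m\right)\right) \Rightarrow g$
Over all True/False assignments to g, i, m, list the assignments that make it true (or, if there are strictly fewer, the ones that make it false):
is always true.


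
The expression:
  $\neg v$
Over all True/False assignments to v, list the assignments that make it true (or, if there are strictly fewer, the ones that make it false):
is true only for:
  v=False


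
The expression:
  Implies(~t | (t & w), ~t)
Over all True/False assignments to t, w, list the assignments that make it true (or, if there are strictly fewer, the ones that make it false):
is false only for:
  t=True, w=True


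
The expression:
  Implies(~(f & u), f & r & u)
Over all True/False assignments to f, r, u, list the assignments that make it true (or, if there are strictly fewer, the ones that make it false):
is true only for:
  f=True, r=False, u=True;
  f=True, r=True, u=True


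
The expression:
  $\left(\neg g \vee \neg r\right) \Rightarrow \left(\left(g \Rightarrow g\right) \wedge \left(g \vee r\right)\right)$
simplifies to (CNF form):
$g \vee r$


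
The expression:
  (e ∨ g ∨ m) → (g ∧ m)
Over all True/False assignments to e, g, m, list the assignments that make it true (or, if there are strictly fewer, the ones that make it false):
is true only for:
  e=False, g=False, m=False;
  e=False, g=True, m=True;
  e=True, g=True, m=True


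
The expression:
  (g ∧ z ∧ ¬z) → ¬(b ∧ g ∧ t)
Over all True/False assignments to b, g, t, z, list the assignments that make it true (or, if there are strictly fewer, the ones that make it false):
is always true.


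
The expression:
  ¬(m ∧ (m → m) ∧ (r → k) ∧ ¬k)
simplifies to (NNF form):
k ∨ r ∨ ¬m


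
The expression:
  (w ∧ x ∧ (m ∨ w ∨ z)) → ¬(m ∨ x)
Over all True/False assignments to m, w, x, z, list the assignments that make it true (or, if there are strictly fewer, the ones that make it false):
is false only for:
  m=False, w=True, x=True, z=False;
  m=False, w=True, x=True, z=True;
  m=True, w=True, x=True, z=False;
  m=True, w=True, x=True, z=True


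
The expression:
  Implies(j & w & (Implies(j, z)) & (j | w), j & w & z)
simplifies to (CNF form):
True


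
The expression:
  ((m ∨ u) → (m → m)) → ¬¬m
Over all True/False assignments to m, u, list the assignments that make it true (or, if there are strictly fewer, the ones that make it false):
is true only for:
  m=True, u=False;
  m=True, u=True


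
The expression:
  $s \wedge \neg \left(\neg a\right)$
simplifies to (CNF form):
$a \wedge s$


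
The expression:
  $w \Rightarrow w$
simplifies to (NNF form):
$\text{True}$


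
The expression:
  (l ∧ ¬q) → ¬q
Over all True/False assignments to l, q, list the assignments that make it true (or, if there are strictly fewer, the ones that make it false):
is always true.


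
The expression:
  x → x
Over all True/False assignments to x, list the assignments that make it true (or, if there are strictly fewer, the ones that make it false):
is always true.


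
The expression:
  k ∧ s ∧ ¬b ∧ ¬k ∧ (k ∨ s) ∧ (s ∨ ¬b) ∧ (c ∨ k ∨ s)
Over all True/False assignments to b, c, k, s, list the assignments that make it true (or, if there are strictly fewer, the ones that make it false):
is never true.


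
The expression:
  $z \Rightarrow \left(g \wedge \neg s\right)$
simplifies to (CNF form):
$\left(g \vee \neg z\right) \wedge \left(\neg s \vee \neg z\right)$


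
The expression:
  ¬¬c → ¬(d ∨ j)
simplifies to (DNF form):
(¬d ∧ ¬j) ∨ ¬c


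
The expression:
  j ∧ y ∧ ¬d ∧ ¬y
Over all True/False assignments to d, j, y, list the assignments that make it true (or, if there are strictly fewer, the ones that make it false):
is never true.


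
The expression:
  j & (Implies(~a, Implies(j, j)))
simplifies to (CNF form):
j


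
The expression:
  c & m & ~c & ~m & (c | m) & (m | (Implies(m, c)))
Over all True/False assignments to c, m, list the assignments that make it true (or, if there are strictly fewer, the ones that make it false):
is never true.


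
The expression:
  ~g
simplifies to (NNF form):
~g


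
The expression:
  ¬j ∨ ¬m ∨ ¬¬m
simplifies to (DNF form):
True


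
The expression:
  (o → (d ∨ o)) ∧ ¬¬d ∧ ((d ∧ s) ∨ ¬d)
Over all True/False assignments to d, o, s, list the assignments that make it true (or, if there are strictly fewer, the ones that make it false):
is true only for:
  d=True, o=False, s=True;
  d=True, o=True, s=True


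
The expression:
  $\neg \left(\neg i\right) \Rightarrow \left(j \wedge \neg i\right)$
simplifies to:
$\neg i$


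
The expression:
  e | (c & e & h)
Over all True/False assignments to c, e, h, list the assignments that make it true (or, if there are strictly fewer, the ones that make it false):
is true only for:
  c=False, e=True, h=False;
  c=False, e=True, h=True;
  c=True, e=True, h=False;
  c=True, e=True, h=True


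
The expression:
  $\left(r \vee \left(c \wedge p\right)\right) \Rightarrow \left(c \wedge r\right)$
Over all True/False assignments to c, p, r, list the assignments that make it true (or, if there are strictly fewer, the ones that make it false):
is false only for:
  c=False, p=False, r=True;
  c=False, p=True, r=True;
  c=True, p=True, r=False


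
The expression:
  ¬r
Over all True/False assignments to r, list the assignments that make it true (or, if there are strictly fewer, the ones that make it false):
is true only for:
  r=False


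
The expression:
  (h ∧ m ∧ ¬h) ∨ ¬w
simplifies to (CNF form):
¬w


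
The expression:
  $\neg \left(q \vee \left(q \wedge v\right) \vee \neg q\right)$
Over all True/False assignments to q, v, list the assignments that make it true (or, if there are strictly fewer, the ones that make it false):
is never true.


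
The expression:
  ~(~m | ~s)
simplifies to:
m & s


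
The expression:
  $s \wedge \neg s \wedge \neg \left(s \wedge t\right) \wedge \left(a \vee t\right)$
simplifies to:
$\text{False}$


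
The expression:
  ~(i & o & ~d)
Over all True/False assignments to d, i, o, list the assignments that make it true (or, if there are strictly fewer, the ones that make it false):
is false only for:
  d=False, i=True, o=True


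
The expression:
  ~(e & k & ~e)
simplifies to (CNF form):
True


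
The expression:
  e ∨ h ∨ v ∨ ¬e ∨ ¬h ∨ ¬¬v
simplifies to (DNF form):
True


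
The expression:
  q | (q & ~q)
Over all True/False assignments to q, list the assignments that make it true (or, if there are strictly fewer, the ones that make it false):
is true only for:
  q=True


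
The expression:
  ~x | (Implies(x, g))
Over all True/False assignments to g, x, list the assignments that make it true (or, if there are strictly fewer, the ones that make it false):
is false only for:
  g=False, x=True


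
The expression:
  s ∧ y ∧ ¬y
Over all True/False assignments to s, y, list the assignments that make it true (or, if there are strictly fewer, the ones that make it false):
is never true.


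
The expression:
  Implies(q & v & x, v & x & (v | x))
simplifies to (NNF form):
True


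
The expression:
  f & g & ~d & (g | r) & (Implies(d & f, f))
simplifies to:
f & g & ~d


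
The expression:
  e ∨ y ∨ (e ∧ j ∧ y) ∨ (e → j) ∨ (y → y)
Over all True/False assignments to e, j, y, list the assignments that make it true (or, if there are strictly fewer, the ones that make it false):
is always true.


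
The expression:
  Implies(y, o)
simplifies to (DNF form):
o | ~y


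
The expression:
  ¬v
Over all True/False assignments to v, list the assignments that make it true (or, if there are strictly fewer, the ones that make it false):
is true only for:
  v=False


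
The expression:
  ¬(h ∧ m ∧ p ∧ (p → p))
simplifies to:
¬h ∨ ¬m ∨ ¬p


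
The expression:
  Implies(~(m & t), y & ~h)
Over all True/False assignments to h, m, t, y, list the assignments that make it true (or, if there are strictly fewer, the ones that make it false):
is true only for:
  h=False, m=False, t=False, y=True;
  h=False, m=False, t=True, y=True;
  h=False, m=True, t=False, y=True;
  h=False, m=True, t=True, y=False;
  h=False, m=True, t=True, y=True;
  h=True, m=True, t=True, y=False;
  h=True, m=True, t=True, y=True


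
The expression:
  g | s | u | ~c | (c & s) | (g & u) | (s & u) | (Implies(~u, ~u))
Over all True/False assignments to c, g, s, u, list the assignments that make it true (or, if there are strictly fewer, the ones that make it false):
is always true.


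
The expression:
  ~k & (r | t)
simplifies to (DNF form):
(r & ~k) | (t & ~k)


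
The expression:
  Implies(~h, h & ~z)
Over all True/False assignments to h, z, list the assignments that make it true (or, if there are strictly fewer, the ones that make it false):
is true only for:
  h=True, z=False;
  h=True, z=True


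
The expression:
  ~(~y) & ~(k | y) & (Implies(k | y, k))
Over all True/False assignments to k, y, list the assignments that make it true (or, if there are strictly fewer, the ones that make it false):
is never true.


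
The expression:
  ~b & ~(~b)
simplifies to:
False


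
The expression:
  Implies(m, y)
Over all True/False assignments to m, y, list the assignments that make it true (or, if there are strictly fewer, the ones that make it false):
is false only for:
  m=True, y=False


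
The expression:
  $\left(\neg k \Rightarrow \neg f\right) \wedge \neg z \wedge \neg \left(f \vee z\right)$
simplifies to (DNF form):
$\neg f \wedge \neg z$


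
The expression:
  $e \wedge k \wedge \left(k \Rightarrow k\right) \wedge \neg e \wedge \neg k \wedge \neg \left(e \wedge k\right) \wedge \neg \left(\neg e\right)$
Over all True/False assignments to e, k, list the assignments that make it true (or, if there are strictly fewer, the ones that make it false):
is never true.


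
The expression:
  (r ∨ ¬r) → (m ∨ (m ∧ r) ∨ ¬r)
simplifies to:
m ∨ ¬r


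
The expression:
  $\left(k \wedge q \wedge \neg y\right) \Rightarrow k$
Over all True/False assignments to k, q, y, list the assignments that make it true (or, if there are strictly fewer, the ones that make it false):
is always true.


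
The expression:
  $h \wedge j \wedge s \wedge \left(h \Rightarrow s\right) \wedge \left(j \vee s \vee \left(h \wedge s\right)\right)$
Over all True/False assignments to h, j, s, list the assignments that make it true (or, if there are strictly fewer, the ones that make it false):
is true only for:
  h=True, j=True, s=True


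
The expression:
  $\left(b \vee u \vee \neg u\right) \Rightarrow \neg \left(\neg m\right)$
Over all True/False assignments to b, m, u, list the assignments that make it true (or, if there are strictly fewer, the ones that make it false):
is true only for:
  b=False, m=True, u=False;
  b=False, m=True, u=True;
  b=True, m=True, u=False;
  b=True, m=True, u=True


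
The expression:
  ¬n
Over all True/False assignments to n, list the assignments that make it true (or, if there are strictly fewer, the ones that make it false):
is true only for:
  n=False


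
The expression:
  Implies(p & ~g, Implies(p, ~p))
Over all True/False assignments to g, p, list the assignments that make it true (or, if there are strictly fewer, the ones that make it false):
is false only for:
  g=False, p=True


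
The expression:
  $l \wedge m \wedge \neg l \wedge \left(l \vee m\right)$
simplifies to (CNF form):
$\text{False}$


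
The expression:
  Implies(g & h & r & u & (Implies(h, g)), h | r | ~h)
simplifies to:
True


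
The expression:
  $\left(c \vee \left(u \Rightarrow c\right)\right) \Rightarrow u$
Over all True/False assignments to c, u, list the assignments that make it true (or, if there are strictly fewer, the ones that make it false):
is true only for:
  c=False, u=True;
  c=True, u=True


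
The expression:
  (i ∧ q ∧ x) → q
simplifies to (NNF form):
True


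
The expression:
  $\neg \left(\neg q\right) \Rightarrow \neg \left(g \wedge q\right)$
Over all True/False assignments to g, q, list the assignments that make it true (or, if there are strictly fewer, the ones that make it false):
is false only for:
  g=True, q=True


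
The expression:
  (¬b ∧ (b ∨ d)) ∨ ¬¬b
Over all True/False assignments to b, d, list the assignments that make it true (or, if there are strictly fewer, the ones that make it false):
is false only for:
  b=False, d=False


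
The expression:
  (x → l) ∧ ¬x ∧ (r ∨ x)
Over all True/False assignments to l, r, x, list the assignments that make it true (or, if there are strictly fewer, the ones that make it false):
is true only for:
  l=False, r=True, x=False;
  l=True, r=True, x=False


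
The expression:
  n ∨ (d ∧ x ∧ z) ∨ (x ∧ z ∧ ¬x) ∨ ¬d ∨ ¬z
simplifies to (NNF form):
n ∨ x ∨ ¬d ∨ ¬z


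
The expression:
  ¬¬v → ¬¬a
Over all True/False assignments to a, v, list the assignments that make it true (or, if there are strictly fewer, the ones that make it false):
is false only for:
  a=False, v=True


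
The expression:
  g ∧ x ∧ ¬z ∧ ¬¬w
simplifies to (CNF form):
g ∧ w ∧ x ∧ ¬z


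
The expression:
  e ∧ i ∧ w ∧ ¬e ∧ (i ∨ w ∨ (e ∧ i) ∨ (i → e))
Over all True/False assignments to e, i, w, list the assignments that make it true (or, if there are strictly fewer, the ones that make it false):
is never true.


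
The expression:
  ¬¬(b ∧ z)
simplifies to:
b ∧ z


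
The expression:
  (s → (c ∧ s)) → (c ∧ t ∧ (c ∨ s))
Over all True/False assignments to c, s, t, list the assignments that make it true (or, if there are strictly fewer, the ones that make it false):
is true only for:
  c=False, s=True, t=False;
  c=False, s=True, t=True;
  c=True, s=False, t=True;
  c=True, s=True, t=True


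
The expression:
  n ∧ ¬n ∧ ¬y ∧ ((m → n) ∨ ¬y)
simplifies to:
False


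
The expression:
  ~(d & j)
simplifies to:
~d | ~j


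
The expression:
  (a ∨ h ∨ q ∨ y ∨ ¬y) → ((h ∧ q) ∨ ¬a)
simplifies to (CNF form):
(h ∨ ¬a) ∧ (q ∨ ¬a)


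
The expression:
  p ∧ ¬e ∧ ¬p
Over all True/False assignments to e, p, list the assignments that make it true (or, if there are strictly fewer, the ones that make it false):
is never true.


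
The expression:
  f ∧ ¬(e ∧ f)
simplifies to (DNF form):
f ∧ ¬e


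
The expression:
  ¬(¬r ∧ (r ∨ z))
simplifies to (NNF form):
r ∨ ¬z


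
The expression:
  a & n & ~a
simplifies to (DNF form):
False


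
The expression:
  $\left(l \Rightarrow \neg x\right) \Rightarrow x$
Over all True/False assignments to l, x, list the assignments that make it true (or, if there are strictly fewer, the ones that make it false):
is true only for:
  l=False, x=True;
  l=True, x=True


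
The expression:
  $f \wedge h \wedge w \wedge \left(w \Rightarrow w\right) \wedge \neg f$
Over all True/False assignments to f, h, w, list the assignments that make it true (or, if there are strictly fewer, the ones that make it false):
is never true.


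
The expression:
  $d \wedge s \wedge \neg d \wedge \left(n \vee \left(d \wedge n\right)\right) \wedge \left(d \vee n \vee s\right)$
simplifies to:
$\text{False}$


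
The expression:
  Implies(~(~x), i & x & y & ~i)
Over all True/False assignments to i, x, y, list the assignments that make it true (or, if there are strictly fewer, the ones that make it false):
is true only for:
  i=False, x=False, y=False;
  i=False, x=False, y=True;
  i=True, x=False, y=False;
  i=True, x=False, y=True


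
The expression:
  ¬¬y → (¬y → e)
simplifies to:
True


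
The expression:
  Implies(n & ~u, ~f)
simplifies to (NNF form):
u | ~f | ~n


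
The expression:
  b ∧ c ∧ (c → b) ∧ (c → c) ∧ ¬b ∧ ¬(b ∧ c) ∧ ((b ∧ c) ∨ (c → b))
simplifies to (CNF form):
False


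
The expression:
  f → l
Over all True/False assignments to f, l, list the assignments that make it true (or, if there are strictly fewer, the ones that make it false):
is false only for:
  f=True, l=False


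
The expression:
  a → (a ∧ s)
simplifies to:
s ∨ ¬a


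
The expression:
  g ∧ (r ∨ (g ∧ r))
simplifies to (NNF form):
g ∧ r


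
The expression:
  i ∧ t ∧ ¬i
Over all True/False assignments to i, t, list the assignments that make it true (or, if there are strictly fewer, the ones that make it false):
is never true.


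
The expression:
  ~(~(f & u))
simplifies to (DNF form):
f & u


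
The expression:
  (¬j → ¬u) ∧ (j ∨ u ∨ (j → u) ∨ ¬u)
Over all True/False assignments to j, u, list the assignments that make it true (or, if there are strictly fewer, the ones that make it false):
is false only for:
  j=False, u=True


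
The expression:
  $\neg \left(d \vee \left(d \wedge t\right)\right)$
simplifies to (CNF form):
$\neg d$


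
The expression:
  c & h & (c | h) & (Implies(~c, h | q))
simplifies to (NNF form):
c & h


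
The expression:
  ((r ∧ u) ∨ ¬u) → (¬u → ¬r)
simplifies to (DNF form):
u ∨ ¬r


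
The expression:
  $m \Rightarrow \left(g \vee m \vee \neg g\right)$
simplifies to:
$\text{True}$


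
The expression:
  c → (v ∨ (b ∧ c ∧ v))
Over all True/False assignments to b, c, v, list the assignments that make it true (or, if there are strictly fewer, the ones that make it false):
is false only for:
  b=False, c=True, v=False;
  b=True, c=True, v=False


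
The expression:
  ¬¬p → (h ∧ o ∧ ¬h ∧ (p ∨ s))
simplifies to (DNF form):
¬p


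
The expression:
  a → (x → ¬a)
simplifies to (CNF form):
¬a ∨ ¬x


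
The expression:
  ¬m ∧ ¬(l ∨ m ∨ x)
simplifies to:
¬l ∧ ¬m ∧ ¬x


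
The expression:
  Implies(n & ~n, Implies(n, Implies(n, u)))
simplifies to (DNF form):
True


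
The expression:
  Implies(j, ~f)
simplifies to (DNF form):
~f | ~j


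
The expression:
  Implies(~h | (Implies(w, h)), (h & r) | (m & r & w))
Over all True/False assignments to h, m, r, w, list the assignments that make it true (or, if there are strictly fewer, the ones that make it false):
is true only for:
  h=False, m=True, r=True, w=True;
  h=True, m=False, r=True, w=False;
  h=True, m=False, r=True, w=True;
  h=True, m=True, r=True, w=False;
  h=True, m=True, r=True, w=True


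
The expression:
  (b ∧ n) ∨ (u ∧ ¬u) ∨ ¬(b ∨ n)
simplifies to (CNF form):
(b ∨ ¬n) ∧ (n ∨ ¬b)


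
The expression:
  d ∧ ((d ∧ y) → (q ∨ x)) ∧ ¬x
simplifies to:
d ∧ ¬x ∧ (q ∨ ¬y)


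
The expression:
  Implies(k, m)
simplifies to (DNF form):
m | ~k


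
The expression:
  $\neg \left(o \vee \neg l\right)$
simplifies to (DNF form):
$l \wedge \neg o$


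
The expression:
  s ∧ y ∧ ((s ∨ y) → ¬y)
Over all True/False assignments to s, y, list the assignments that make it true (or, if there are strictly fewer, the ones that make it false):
is never true.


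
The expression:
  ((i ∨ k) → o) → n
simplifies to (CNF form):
(n ∨ ¬o) ∧ (i ∨ k ∨ n)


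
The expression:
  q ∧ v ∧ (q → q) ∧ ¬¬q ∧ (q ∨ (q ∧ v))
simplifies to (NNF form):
q ∧ v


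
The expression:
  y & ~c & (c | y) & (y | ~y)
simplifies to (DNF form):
y & ~c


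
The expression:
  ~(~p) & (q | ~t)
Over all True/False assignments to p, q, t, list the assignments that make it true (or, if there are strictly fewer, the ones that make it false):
is true only for:
  p=True, q=False, t=False;
  p=True, q=True, t=False;
  p=True, q=True, t=True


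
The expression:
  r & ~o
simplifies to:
r & ~o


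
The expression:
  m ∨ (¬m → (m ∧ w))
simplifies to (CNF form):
m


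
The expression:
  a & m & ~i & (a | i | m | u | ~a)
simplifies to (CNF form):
a & m & ~i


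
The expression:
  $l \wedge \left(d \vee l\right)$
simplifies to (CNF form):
$l$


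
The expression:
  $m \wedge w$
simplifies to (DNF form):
$m \wedge w$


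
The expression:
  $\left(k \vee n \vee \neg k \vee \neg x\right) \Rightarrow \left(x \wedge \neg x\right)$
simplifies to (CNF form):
$\text{False}$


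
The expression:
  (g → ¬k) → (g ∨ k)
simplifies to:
g ∨ k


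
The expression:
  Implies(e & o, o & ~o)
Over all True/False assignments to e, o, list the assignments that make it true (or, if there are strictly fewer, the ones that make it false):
is false only for:
  e=True, o=True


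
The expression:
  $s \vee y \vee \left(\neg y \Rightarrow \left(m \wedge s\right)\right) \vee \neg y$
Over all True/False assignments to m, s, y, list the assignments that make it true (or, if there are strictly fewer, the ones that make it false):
is always true.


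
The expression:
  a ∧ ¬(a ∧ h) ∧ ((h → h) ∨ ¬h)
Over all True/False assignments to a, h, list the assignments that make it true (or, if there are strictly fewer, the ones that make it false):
is true only for:
  a=True, h=False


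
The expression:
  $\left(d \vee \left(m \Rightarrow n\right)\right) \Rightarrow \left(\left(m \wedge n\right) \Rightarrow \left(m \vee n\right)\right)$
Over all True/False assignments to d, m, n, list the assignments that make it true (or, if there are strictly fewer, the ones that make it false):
is always true.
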